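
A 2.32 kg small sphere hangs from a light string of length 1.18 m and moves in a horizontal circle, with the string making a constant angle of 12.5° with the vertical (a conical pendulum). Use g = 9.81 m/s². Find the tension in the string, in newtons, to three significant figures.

Vertically the bob has no acceleration, so T cosθ = mg.
T = mg/cosθ = 2.32 × 9.81 / cos 12.5° = 22.76/0.9763 = 23.31 N.

23.3 N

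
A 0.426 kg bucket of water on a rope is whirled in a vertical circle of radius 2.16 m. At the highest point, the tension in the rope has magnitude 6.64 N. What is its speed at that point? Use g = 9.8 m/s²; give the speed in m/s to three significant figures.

At the top, T + mg = mv²/r, so v = √(r(T/m + g)) = √(2.16 × (6.64/0.426 + 9.8)) = √(2.16 × 25.39) = √54.84 = 7.405 m/s.

7.41 m/s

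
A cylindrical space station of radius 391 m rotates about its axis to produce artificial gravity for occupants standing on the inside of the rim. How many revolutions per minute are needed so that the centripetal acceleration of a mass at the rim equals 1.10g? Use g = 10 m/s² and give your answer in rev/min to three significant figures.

1.60 rev/min

Require ω²r = 1.10g, so ω = √(1.10 × 10.0/391) = 0.1677 rad/s.
In rev/min: ω × 60/(2π) = 0.1677 × 60/(2π) = 1.602 rev/min.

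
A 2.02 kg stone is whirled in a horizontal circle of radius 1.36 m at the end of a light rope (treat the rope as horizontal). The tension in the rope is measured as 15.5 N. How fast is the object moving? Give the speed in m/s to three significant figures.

T = m v²/r ⇒ v = √(T r / m) = √(15.5 × 1.36 / 2.02) = √10.44 = 3.230 m/s.

3.23 m/s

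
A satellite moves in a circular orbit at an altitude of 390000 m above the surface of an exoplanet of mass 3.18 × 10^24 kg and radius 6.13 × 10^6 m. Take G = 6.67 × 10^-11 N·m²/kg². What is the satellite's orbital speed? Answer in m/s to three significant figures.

Orbital radius r = R + h = 6.13 × 10^6 + 390000 = 6.520 × 10^6 m.
Gravity supplies the centripetal force: G M m / r² = m v² / r, so v = √(GM/r).
v = √(6.67 × 10^-11 × 3.18 × 10^24 / 6.520 × 10^6) = √(3.253 × 10^7) = 5704 m/s.

5700 m/s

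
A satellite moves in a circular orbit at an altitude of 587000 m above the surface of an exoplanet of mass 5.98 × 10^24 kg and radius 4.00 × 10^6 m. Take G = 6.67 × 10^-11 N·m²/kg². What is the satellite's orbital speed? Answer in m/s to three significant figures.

9330 m/s

Orbital radius r = R + h = 4.00 × 10^6 + 587000 = 4.587 × 10^6 m.
Gravity supplies the centripetal force: G M m / r² = m v² / r, so v = √(GM/r).
v = √(6.67 × 10^-11 × 5.98 × 10^24 / 4.587 × 10^6) = √(8.696 × 10^7) = 9325 m/s.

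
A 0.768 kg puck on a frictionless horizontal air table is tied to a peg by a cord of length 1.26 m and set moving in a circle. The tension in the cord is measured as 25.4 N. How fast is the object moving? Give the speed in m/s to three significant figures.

6.46 m/s

T = m v²/r ⇒ v = √(T r / m) = √(25.4 × 1.26 / 0.768) = √41.67 = 6.455 m/s.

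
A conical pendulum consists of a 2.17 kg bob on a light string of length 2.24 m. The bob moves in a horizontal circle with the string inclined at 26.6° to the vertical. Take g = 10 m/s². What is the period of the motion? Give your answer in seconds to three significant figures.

r = L sinθ = 1.003 m. From T sinθ = mω²r and T cosθ = mg: tanθ = ω²r/g, so ω² = g tanθ / r = g/(L cosθ).
ω = √(g/(L cosθ)) = √(10.0/(2.24 × 0.8942)) = √4.993 = 2.234 rad/s.
Period = 2π/ω = 2.812 s.

2.81 s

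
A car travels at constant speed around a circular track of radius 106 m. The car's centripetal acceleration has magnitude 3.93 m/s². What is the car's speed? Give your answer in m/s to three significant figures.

20.4 m/s

a_c = v²/r ⇒ v = √(a_c · r) = √(3.93 × 106) = √416.6 = 20.41 m/s.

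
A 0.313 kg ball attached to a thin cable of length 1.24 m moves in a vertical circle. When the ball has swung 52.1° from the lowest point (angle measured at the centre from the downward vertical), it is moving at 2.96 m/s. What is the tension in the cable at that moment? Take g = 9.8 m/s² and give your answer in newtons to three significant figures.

4.10 N

Take the radial direction toward the centre of the circle as positive. The component of the weight along the string toward the centre is −mg cos φ (φ measured from the bottom), so Newton's second law along the string gives T − mg cos φ = m v²/r.
cos 52.1° = 0.6143, so T = m(v²/r + g cos φ) = 0.313 × ((2.96)²/1.24 + 9.8 × 0.6143) = 0.313 × (7.066 + (6.020)) = 0.313 × 13.09 = 4.096 N.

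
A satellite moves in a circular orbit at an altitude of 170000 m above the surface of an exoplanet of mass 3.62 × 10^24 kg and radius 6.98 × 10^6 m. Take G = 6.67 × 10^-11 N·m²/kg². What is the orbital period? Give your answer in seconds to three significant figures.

r = R + h = 6.98 × 10^6 + 170000 = 7.150 × 10^6 m. Gravity provides the centripetal force: G M m / r² = m v² / r ⇒ v = √(GM/r) = 5811 m/s.
T = 2πr/v = 2π × 7.150 × 10^6 / 5811 = 7731 s.

7730 s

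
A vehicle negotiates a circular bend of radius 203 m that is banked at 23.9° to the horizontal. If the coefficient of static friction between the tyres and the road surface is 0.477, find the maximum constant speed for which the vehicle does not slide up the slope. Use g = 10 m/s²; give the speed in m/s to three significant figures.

At the maximum speed, friction acts down the slope at its limiting value f = μN. Radially (horizontal, toward centre): N sinθ + μN cosθ = mv²/r. Vertically: N cosθ − μN sinθ = mg.
Dividing: v² = r g (sinθ + μcosθ)/(cosθ − μsinθ).
sinθ + μcosθ = 0.4051 + 0.477×0.9143 = 0.8412; cosθ − μsinθ = 0.9143 − 0.477×0.4051 = 0.7210.
v² = 203 × 10.0 × 0.8412/0.7210 = 2369 m²/s², so v = 48.67 m/s.

48.7 m/s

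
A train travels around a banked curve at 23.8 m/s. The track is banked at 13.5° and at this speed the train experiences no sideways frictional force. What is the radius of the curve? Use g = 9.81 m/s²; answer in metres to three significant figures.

241 m

Frictionless banking: tanθ = v²/(rg), so r = v²/(g tanθ).
r = (23.8)²/(9.81 × tan 13.5°) = 566.4/(9.81 × 0.2401) = 566.4/2.355 = 240.5 m.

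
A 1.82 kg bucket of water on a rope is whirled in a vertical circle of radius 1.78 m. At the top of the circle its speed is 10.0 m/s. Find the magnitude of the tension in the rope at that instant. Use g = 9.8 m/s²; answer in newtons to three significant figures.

84.4 N

At the top, both T and the weight mg point inward (toward the centre), so T + mg = mv²/r.
T = m(v²/r − g) = 1.82 × ((10.0)²/1.78 − 9.8) = 1.82 × (56.18 − 9.8) = 1.82 × 46.38 = 84.41 N.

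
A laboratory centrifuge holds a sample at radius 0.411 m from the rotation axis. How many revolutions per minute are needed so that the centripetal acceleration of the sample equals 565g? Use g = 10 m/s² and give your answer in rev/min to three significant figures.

Require ω²r = 565g, so ω = √(565 × 10.0/0.411) = 117.2 rad/s.
In rev/min: ω × 60/(2π) = 117.2 × 60/(2π) = 1120 rev/min.

1120 rev/min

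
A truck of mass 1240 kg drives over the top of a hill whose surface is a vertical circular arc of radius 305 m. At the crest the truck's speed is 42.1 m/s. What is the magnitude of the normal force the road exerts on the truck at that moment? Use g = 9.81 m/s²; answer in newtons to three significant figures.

At the crest the centripetal acceleration points downward (toward the centre of the arc), so mg − N = mv²/r.
N = m(g − v²/r) = 1240 × (9.81 − (42.1)²/305) = 1240 × (9.81 − 5.811) = 1240 × 3.999 = 4959 N.

4960 N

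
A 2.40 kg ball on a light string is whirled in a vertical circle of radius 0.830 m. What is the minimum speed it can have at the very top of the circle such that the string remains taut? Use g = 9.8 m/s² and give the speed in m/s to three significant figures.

At the top, both weight mg and T point toward the centre: T + mg = mv²/r.
At minimum speed T → 0, so mg = mv_min²/r ⇒ v_min = √(g r) = √(9.8 × 0.830) = 2.852 m/s.

2.85 m/s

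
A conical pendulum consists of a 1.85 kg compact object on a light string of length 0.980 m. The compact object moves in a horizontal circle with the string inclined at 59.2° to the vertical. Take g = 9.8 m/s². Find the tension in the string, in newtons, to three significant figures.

35.4 N

Vertically the bob has no acceleration, so T cosθ = mg.
T = mg/cosθ = 1.85 × 9.8 / cos 59.2° = 18.13/0.5120 = 35.41 N.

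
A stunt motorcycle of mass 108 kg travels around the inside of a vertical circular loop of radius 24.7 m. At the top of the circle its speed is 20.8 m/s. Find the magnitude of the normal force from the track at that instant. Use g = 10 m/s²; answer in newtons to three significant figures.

At the top, both N and the weight mg point inward (toward the centre), so N + mg = mv²/r.
N = m(v²/r − g) = 108 × ((20.8)²/24.7 − 10.0) = 108 × (17.52 − 10.0) = 108 × 7.516 = 811.7 N.

812 N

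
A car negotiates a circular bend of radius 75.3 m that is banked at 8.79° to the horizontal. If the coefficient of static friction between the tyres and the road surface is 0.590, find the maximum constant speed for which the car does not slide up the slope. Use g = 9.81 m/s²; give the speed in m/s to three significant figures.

24.6 m/s

At the maximum speed, friction acts down the slope at its limiting value f = μN. Radially (horizontal, toward centre): N sinθ + μN cosθ = mv²/r. Vertically: N cosθ − μN sinθ = mg.
Dividing: v² = r g (sinθ + μcosθ)/(cosθ − μsinθ).
sinθ + μcosθ = 0.1528 + 0.590×0.9883 = 0.7359; cosθ − μsinθ = 0.9883 − 0.590×0.1528 = 0.8981.
v² = 75.3 × 9.81 × 0.7359/0.8981 = 605.3 m²/s², so v = 24.60 m/s.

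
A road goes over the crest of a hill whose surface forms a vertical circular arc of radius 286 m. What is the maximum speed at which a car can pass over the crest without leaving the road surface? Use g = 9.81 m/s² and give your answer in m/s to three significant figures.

At the crest the centre of the circle is below the car, so the net downward (centripetal) force is mg − N = mv²/r.
The car leaves the road when N → 0, giving v_max = √(g r) = √(9.81 × 286) = 52.97 m/s.

53.0 m/s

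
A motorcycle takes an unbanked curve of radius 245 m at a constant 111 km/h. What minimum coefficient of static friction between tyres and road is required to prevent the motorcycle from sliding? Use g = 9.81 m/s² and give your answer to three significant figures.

v = 111/3.6 = 30.83 m/s.
Friction provides the centripetal force: μ_s m g = m v²/r, so μ_s = v²/(g r) = (30.83)²/(9.81 × 245) = 950.7/2403 = 0.3956.

0.396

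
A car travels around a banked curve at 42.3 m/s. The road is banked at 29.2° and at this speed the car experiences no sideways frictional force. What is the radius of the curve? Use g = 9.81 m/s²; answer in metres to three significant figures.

Frictionless banking: tanθ = v²/(rg), so r = v²/(g tanθ).
r = (42.3)²/(9.81 × tan 29.2°) = 1789/(9.81 × 0.5589) = 1789/5.483 = 326.4 m.

326 m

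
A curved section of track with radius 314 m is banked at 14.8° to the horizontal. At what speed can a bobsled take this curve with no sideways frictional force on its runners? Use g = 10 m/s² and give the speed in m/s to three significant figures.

28.8 m/s

On a frictionless banked curve, N sinθ = mv²/r and N cosθ = mg, so tanθ = v²/(rg).
v = √(r g tanθ) = √(314 × 10.0 × tan 14.8°) = √(314 × 10.0 × 0.2642) = √829.6 = 28.80 m/s.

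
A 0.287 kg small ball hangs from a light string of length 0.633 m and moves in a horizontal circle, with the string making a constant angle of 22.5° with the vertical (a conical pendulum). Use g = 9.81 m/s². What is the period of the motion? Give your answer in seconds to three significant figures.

r = L sinθ = 0.2422 m. From T sinθ = mω²r and T cosθ = mg: tanθ = ω²r/g, so ω² = g tanθ / r = g/(L cosθ).
ω = √(g/(L cosθ)) = √(9.81/(0.633 × 0.9239)) = √16.77 = 4.096 rad/s.
Period = 2π/ω = 1.534 s.

1.53 s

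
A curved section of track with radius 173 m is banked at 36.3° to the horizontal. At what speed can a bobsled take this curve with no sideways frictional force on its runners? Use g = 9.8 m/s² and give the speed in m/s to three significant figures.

35.3 m/s

On a frictionless banked curve, N sinθ = mv²/r and N cosθ = mg, so tanθ = v²/(rg).
v = √(r g tanθ) = √(173 × 9.8 × tan 36.3°) = √(173 × 9.8 × 0.7346) = √1245 = 35.29 m/s.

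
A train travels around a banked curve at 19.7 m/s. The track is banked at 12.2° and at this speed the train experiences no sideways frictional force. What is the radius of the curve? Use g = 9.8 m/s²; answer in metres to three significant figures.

183 m

Frictionless banking: tanθ = v²/(rg), so r = v²/(g tanθ).
r = (19.7)²/(9.8 × tan 12.2°) = 388.1/(9.8 × 0.2162) = 388.1/2.119 = 183.2 m.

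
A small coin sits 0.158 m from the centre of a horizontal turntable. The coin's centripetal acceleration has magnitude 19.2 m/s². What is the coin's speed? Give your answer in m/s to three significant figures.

a_c = v²/r ⇒ v = √(a_c · r) = √(19.2 × 0.158) = √3.034 = 1.742 m/s.

1.74 m/s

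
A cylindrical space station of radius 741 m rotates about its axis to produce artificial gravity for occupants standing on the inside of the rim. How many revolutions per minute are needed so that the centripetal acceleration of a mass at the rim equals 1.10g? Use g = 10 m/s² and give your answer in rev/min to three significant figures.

1.16 rev/min

Require ω²r = 1.10g, so ω = √(1.10 × 10.0/741) = 0.1218 rad/s.
In rev/min: ω × 60/(2π) = 0.1218 × 60/(2π) = 1.163 rev/min.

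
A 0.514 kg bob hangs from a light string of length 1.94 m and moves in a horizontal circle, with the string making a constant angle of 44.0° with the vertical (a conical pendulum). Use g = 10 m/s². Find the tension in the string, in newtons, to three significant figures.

7.15 N

Vertically the bob has no acceleration, so T cosθ = mg.
T = mg/cosθ = 0.514 × 10.0 / cos 44.0° = 5.140/0.7193 = 7.145 N.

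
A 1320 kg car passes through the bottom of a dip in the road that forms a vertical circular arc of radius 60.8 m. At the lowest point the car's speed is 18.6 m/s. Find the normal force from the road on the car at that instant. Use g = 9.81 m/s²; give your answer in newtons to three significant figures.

At the lowest point, N points up (toward the centre) and the weight mg points down (away from the centre), so the net inward force is N − mg = mv²/r.
N = m(v²/r + g) = 1320 × ((18.6)²/60.8 + 9.81) = 1320 × (5.690 + 9.81) = 1320 × 15.50 = 20460 N.

20500 N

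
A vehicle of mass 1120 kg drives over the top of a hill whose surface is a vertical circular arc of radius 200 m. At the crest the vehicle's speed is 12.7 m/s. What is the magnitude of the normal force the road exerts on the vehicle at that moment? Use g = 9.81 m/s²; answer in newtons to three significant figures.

10100 N

At the crest the centripetal acceleration points downward (toward the centre of the arc), so mg − N = mv²/r.
N = m(g − v²/r) = 1120 × (9.81 − (12.7)²/200) = 1120 × (9.81 − 0.8064) = 1120 × 9.004 = 10080 N.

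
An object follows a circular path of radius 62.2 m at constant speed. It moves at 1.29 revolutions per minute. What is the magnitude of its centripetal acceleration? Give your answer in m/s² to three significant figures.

ω = 1.29 rev/min × 2π/60 = 0.1351 rad/s, so v = ωr = 0.1351 × 62.2 = 8.403 m/s.
a_c = v²/r = (8.403)²/62.2 = 70.60/62.2 = 1.135 m/s².

1.14 m/s²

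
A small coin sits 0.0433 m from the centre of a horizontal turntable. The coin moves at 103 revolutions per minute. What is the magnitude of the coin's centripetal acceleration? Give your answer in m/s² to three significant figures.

ω = 103 rev/min × 2π/60 = 10.79 rad/s, so v = ωr = 10.79 × 0.0433 = 0.4670 m/s.
a_c = v²/r = (0.4670)²/0.0433 = 0.2181/0.0433 = 5.038 m/s².

5.04 m/s²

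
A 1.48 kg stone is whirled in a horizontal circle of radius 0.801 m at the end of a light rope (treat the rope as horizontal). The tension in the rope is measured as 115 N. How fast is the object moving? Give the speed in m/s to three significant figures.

7.89 m/s

T = m v²/r ⇒ v = √(T r / m) = √(115 × 0.801 / 1.48) = √62.24 = 7.889 m/s.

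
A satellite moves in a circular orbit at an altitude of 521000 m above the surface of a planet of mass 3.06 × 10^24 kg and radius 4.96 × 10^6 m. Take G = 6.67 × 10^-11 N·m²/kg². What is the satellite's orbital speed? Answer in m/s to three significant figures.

Orbital radius r = R + h = 4.96 × 10^6 + 521000 = 5.481 × 10^6 m.
Gravity supplies the centripetal force: G M m / r² = m v² / r, so v = √(GM/r).
v = √(6.67 × 10^-11 × 3.06 × 10^24 / 5.481 × 10^6) = √(3.724 × 10^7) = 6102 m/s.

6100 m/s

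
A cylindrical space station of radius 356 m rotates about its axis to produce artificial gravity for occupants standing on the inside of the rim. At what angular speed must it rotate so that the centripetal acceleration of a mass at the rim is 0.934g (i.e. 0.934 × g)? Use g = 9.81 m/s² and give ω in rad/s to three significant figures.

Centripetal acceleration a_c = ω²r. Setting ω²r = 0.934g:
ω = √(0.934g / r) = √(0.934 × 9.81 / 356) = √0.02574 = 0.1604 rad/s.

0.160 rad/s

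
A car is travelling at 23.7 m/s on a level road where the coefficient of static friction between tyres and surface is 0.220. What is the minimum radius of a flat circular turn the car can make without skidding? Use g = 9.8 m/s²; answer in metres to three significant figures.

261 m

At the limit, μ_s m g = m v²/r, so r_min = v²/(μ_s g) = (23.7)²/(0.220 × 9.8) = 561.7/2.156 = 260.5 m.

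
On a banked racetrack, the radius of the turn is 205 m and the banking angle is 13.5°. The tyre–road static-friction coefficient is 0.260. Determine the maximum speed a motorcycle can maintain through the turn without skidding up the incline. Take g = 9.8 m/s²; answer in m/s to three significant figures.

32.7 m/s

At the maximum speed, friction acts down the slope at its limiting value f = μN. Radially (horizontal, toward centre): N sinθ + μN cosθ = mv²/r. Vertically: N cosθ − μN sinθ = mg.
Dividing: v² = r g (sinθ + μcosθ)/(cosθ − μsinθ).
sinθ + μcosθ = 0.2334 + 0.260×0.9724 = 0.4863; cosθ − μsinθ = 0.9724 − 0.260×0.2334 = 0.9117.
v² = 205 × 9.8 × 0.4863/0.9117 = 1072 m²/s², so v = 32.73 m/s.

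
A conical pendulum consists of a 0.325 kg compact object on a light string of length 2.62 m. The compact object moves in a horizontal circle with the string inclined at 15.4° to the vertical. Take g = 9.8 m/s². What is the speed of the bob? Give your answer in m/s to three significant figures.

The radius of the circle is r = L sinθ = 2.62 × sin 15.4° = 0.6958 m.
Horizontally T sinθ = mv²/r and vertically T cosθ = mg, so tanθ = v²/(rg).
v = √(r g tanθ) = √(0.6958 × 9.8 × 0.2754) = √1.878 = 1.370 m/s.

1.37 m/s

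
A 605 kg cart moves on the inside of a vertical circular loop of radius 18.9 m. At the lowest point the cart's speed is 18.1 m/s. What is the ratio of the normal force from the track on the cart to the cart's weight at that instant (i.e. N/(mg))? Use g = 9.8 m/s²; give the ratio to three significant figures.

2.77

At the bottom, N − mg = mv²/r, so N = m(v²/r + g) and N/(mg) = v²/(rg) + 1 = (18.1)²/(18.9 × 9.8) + 1 = 1.769 + 1 = 2.769.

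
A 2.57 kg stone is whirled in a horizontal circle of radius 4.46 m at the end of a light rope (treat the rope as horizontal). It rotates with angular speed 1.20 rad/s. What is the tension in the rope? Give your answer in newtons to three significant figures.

v = ωr = 1.20 × 4.46 = 5.352 m/s.
The tension is the only horizontal force, so it supplies the full centripetal force: T = m v²/r = 2.57 × (5.352)²/4.46 = 2.57 × 28.64/4.46 = 16.51 N.

16.5 N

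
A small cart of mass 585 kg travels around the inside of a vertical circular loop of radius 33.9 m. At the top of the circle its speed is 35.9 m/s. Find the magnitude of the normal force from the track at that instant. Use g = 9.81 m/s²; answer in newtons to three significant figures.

At the top, both N and the weight mg point inward (toward the centre), so N + mg = mv²/r.
N = m(v²/r − g) = 585 × ((35.9)²/33.9 − 9.81) = 585 × (38.02 − 9.81) = 585 × 28.21 = 16500 N.

16500 N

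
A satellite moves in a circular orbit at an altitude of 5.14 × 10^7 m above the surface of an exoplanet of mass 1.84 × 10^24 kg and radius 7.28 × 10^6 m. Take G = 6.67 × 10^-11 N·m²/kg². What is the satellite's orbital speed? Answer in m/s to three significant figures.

1450 m/s

Orbital radius r = R + h = 7.28 × 10^6 + 5.14 × 10^7 = 5.868 × 10^7 m.
Gravity supplies the centripetal force: G M m / r² = m v² / r, so v = √(GM/r).
v = √(6.67 × 10^-11 × 1.84 × 10^24 / 5.868 × 10^7) = √(2.091 × 10^6) = 1446 m/s.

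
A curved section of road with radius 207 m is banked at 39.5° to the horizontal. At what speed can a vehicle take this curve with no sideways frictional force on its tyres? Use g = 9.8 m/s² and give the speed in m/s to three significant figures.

40.9 m/s

On a frictionless banked curve, N sinθ = mv²/r and N cosθ = mg, so tanθ = v²/(rg).
v = √(r g tanθ) = √(207 × 9.8 × tan 39.5°) = √(207 × 9.8 × 0.8243) = √1672 = 40.89 m/s.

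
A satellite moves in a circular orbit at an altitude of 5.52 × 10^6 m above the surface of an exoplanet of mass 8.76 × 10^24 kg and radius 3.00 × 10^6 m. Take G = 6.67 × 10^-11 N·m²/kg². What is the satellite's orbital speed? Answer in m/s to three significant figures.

Orbital radius r = R + h = 3.00 × 10^6 + 5.52 × 10^6 = 8.520 × 10^6 m.
Gravity supplies the centripetal force: G M m / r² = m v² / r, so v = √(GM/r).
v = √(6.67 × 10^-11 × 8.76 × 10^24 / 8.520 × 10^6) = √(6.858 × 10^7) = 8281 m/s.

8280 m/s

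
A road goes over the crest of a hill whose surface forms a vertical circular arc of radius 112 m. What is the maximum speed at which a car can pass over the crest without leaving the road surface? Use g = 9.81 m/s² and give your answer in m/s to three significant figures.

33.1 m/s

At the crest the centre of the circle is below the car, so the net downward (centripetal) force is mg − N = mv²/r.
The car leaves the road when N → 0, giving v_max = √(g r) = √(9.81 × 112) = 33.15 m/s.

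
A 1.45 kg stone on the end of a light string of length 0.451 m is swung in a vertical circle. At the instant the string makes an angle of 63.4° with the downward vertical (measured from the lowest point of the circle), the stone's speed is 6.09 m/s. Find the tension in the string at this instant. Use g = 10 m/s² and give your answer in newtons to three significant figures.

Take the radial direction toward the centre of the circle as positive. The component of the weight along the string toward the centre is −mg cos φ (φ measured from the bottom), so Newton's second law along the string gives T − mg cos φ = m v²/r.
cos 63.4° = 0.4478, so T = m(v²/r + g cos φ) = 1.45 × ((6.09)²/0.451 + 10.0 × 0.4478) = 1.45 × (82.24 + (4.478)) = 1.45 × 86.71 = 125.7 N.

126 N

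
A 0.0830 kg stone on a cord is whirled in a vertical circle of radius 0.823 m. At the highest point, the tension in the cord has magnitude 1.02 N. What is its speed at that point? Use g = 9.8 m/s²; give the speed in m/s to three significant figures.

4.26 m/s

At the top, T + mg = mv²/r, so v = √(r(T/m + g)) = √(0.823 × (1.02/0.0830 + 9.8)) = √(0.823 × 22.09) = √18.18 = 4.264 m/s.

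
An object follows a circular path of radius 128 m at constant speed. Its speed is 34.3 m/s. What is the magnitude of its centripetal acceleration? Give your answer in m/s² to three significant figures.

a_c = v²/r = (34.30)²/128 = 1176/128 = 9.191 m/s².

9.19 m/s²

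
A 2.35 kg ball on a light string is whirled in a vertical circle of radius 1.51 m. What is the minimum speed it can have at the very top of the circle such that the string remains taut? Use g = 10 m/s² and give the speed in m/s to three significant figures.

At the top, both weight mg and T point toward the centre: T + mg = mv²/r.
At minimum speed T → 0, so mg = mv_min²/r ⇒ v_min = √(g r) = √(10.0 × 1.51) = 3.886 m/s.

3.89 m/s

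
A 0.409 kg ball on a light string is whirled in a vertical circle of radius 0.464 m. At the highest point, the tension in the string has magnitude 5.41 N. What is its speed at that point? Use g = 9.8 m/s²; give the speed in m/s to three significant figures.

At the top, T + mg = mv²/r, so v = √(r(T/m + g)) = √(0.464 × (5.41/0.409 + 9.8)) = √(0.464 × 23.03) = √10.68 = 3.269 m/s.

3.27 m/s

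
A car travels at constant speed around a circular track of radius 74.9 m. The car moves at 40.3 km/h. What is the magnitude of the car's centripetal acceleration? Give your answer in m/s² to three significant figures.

v = 40.3 km/h = 40.3/3.6 = 11.19 m/s.
a_c = v²/r = (11.19)²/74.9 = 125.3/74.9 = 1.673 m/s².

1.67 m/s²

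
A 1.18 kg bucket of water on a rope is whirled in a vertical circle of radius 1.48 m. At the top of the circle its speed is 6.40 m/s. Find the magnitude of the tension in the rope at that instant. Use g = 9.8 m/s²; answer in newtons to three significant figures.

21.1 N

At the top, both T and the weight mg point inward (toward the centre), so T + mg = mv²/r.
T = m(v²/r − g) = 1.18 × ((6.40)²/1.48 − 9.8) = 1.18 × (27.68 − 9.8) = 1.18 × 17.88 = 21.09 N.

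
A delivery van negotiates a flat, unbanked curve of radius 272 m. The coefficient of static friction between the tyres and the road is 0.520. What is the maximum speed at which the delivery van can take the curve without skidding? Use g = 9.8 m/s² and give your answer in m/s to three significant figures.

37.2 m/s

On a flat curve, static friction is the only horizontal force, so it must supply the full centripetal force: μ_s m g = m v²/r.
Mass cancels: v_max = √(μ_s g r) = √(0.520 × 9.8 × 272) = √1386 = 37.23 m/s.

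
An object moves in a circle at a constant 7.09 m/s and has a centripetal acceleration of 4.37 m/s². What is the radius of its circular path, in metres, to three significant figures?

a_c = v²/r ⇒ r = v²/a_c = (7.09)²/4.37 = 50.27/4.37 = 11.50 m.

11.5 m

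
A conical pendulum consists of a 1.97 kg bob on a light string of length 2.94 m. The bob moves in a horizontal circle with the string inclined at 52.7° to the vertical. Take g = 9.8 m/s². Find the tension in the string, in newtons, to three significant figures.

Vertically the bob has no acceleration, so T cosθ = mg.
T = mg/cosθ = 1.97 × 9.8 / cos 52.7° = 19.31/0.6060 = 31.86 N.

31.9 N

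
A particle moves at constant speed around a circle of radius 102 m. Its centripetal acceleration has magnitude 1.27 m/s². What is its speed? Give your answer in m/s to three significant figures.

11.4 m/s

a_c = v²/r ⇒ v = √(a_c · r) = √(1.27 × 102) = √129.5 = 11.38 m/s.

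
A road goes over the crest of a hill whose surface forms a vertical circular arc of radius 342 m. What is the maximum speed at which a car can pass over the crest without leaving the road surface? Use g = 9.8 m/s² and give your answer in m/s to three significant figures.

At the crest the centre of the circle is below the car, so the net downward (centripetal) force is mg − N = mv²/r.
The car leaves the road when N → 0, giving v_max = √(g r) = √(9.8 × 342) = 57.89 m/s.

57.9 m/s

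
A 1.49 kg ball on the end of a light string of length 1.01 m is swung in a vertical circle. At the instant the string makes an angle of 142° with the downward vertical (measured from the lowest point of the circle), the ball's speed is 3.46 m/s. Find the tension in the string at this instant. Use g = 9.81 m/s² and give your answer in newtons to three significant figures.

Take the radial direction toward the centre of the circle as positive. The component of the weight along the string toward the centre is −mg cos φ (φ measured from the bottom), so Newton's second law along the string gives T − mg cos φ = m v²/r.
cos 142° = -0.7880, so T = m(v²/r + g cos φ) = 1.49 × ((3.46)²/1.01 + 9.81 × -0.7880) = 1.49 × (11.85 + (-7.730)) = 1.49 × 4.123 = 6.143 N.

6.14 N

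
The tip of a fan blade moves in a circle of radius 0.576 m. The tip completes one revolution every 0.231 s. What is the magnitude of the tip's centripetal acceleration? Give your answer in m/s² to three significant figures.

v = 2πr/T = 2π × 0.576/0.231 = 15.67 m/s.
a_c = v²/r = (15.67)²/0.576 = 245.5/0.576 = 426.1 m/s².

426 m/s²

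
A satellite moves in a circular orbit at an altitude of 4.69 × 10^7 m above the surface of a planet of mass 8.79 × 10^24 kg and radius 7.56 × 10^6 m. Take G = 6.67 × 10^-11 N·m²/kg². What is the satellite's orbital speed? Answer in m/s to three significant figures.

Orbital radius r = R + h = 7.56 × 10^6 + 4.69 × 10^7 = 5.446 × 10^7 m.
Gravity supplies the centripetal force: G M m / r² = m v² / r, so v = √(GM/r).
v = √(6.67 × 10^-11 × 8.79 × 10^24 / 5.446 × 10^7) = √(1.077 × 10^7) = 3281 m/s.

3280 m/s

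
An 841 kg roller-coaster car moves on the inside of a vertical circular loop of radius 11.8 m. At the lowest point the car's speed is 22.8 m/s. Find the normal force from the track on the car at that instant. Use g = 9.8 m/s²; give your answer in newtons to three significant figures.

At the lowest point, N points up (toward the centre) and the weight mg points down (away from the centre), so the net inward force is N − mg = mv²/r.
N = m(v²/r + g) = 841 × ((22.8)²/11.8 + 9.8) = 841 × (44.05 + 9.8) = 841 × 53.85 = 45290 N.

45300 N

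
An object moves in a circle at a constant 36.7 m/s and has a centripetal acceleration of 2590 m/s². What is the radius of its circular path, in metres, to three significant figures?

0.520 m

a_c = v²/r ⇒ r = v²/a_c = (36.7)²/2590 = 1347/2590 = 0.5200 m.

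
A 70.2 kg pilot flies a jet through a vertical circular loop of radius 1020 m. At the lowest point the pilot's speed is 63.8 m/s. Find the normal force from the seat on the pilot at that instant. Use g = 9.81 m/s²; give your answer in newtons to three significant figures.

At the lowest point, N points up (toward the centre) and the weight mg points down (away from the centre), so the net inward force is N − mg = mv²/r.
N = m(v²/r + g) = 70.2 × ((63.8)²/1020 + 9.81) = 70.2 × (3.991 + 9.81) = 70.2 × 13.80 = 968.8 N.

969 N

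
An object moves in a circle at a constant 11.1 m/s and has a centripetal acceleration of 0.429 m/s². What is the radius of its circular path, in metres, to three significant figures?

287 m

a_c = v²/r ⇒ r = v²/a_c = (11.1)²/0.429 = 123.2/0.429 = 287.2 m.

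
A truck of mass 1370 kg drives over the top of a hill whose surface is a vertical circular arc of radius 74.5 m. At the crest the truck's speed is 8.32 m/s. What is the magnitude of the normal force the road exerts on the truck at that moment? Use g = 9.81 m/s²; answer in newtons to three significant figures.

12200 N

At the crest the centripetal acceleration points downward (toward the centre of the arc), so mg − N = mv²/r.
N = m(g − v²/r) = 1370 × (9.81 − (8.32)²/74.5) = 1370 × (9.81 − 0.9292) = 1370 × 8.881 = 12170 N.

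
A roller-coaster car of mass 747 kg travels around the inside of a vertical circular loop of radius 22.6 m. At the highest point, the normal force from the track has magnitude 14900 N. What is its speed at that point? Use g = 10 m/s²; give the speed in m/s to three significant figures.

26.0 m/s

At the top, N + mg = mv²/r, so v = √(r(N/m + g)) = √(22.6 × (14900/747 + 10.0)) = √(22.6 × 29.95) = √676.8 = 26.02 m/s.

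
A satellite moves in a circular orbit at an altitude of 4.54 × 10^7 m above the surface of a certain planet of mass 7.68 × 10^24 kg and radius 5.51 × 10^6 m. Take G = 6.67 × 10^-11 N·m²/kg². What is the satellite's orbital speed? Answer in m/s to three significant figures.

Orbital radius r = R + h = 5.51 × 10^6 + 4.54 × 10^7 = 5.091 × 10^7 m.
Gravity supplies the centripetal force: G M m / r² = m v² / r, so v = √(GM/r).
v = √(6.67 × 10^-11 × 7.68 × 10^24 / 5.091 × 10^7) = √(1.006 × 10^7) = 3172 m/s.

3170 m/s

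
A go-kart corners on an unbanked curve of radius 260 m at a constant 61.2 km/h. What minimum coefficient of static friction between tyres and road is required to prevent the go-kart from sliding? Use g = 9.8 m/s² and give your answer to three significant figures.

v = 61.2/3.6 = 17.00 m/s.
Friction provides the centripetal force: μ_s m g = m v²/r, so μ_s = v²/(g r) = (17.00)²/(9.8 × 260) = 289.0/2548 = 0.1134.

0.113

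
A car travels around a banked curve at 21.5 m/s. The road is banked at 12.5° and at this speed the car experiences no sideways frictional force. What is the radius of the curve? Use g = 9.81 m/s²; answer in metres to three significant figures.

Frictionless banking: tanθ = v²/(rg), so r = v²/(g tanθ).
r = (21.5)²/(9.81 × tan 12.5°) = 462.2/(9.81 × 0.2217) = 462.2/2.175 = 212.5 m.

213 m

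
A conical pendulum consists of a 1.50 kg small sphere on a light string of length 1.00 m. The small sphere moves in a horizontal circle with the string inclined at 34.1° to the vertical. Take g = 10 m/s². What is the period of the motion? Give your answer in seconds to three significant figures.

1.81 s

r = L sinθ = 0.5606 m. From T sinθ = mω²r and T cosθ = mg: tanθ = ω²r/g, so ω² = g tanθ / r = g/(L cosθ).
ω = √(g/(L cosθ)) = √(10.0/(1.00 × 0.8281)) = √12.08 = 3.475 rad/s.
Period = 2π/ω = 1.808 s.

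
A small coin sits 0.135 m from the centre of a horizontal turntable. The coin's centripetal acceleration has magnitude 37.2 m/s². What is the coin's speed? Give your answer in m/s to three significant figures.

2.24 m/s

a_c = v²/r ⇒ v = √(a_c · r) = √(37.2 × 0.135) = √5.022 = 2.241 m/s.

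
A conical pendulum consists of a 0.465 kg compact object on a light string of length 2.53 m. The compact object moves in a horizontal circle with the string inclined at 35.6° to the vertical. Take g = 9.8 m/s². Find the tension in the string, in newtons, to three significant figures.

Vertically the bob has no acceleration, so T cosθ = mg.
T = mg/cosθ = 0.465 × 9.8 / cos 35.6° = 4.557/0.8131 = 5.604 N.

5.60 N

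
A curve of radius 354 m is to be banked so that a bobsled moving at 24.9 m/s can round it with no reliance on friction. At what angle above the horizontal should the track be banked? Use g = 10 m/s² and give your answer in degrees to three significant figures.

For a frictionless banked turn: horizontally N sinθ = mv²/r and vertically N cosθ = mg.
Dividing: tanθ = v²/(r g) = (24.9)²/(354 × 10.0) = 620.0/3540 = 0.1751.
θ = arctan(0.1751) = 9.934°.

9.93°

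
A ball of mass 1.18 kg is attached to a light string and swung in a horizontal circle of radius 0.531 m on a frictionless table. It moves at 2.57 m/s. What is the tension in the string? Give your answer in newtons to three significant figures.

The tension is the only horizontal force, so it supplies the full centripetal force: T = m v²/r = 1.18 × (2.570)²/0.531 = 1.18 × 6.605/0.531 = 14.68 N.

14.7 N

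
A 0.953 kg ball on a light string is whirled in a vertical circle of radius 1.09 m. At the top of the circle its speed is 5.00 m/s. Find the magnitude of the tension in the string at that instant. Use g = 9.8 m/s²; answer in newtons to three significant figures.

12.5 N

At the top, both T and the weight mg point inward (toward the centre), so T + mg = mv²/r.
T = m(v²/r − g) = 0.953 × ((5.00)²/1.09 − 9.8) = 0.953 × (22.94 − 9.8) = 0.953 × 13.14 = 12.52 N.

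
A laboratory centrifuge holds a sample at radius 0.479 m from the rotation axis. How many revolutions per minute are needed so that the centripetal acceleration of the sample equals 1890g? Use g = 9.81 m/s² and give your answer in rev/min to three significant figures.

Require ω²r = 1890g, so ω = √(1890 × 9.81/0.479) = 196.7 rad/s.
In rev/min: ω × 60/(2π) = 196.7 × 60/(2π) = 1879 rev/min.

1880 rev/min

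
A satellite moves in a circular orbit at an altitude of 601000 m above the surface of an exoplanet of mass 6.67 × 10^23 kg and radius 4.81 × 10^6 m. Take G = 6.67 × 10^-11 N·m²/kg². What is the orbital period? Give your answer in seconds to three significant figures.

11900 s

r = R + h = 4.81 × 10^6 + 601000 = 5.411 × 10^6 m. Gravity provides the centripetal force: G M m / r² = m v² / r ⇒ v = √(GM/r) = 2867 m/s.
T = 2πr/v = 2π × 5.411 × 10^6 / 2867 = 11860 s.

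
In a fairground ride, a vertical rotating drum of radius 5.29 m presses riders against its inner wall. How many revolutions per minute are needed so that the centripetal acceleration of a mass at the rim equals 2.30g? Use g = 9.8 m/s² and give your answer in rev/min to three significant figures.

19.7 rev/min

Require ω²r = 2.30g, so ω = √(2.30 × 9.8/5.29) = 2.064 rad/s.
In rev/min: ω × 60/(2π) = 2.064 × 60/(2π) = 19.71 rev/min.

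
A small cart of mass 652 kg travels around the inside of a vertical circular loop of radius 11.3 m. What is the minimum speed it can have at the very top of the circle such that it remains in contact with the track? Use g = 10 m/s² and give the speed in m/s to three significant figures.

10.6 m/s

At the highest point the centre is directly below, so both the weight and N act inward: N + mg = mv²/r.
At minimum speed N → 0, so mg = mv_min²/r ⇒ v_min = √(g r) = √(10.0 × 11.3) = 10.63 m/s.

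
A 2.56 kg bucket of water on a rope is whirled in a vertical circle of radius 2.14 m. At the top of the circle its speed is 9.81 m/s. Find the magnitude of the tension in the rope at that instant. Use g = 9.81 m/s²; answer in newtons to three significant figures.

90.0 N

At the top, both T and the weight mg point inward (toward the centre), so T + mg = mv²/r.
T = m(v²/r − g) = 2.56 × ((9.81)²/2.14 − 9.81) = 2.56 × (44.97 − 9.81) = 2.56 × 35.16 = 90.01 N.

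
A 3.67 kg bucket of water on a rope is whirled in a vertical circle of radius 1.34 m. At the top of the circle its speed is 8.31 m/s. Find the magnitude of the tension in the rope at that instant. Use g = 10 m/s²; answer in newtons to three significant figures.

152 N

At the top, both T and the weight mg point inward (toward the centre), so T + mg = mv²/r.
T = m(v²/r − g) = 3.67 × ((8.31)²/1.34 − 10.0) = 3.67 × (51.53 − 10.0) = 3.67 × 41.53 = 152.4 N.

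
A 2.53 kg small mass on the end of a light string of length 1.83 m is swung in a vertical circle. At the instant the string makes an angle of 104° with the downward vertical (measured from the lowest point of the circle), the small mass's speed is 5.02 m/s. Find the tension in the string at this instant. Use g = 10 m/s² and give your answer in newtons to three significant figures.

Take the radial direction toward the centre of the circle as positive. The component of the weight along the string toward the centre is −mg cos φ (φ measured from the bottom), so Newton's second law along the string gives T − mg cos φ = m v²/r.
cos 104° = -0.2419, so T = m(v²/r + g cos φ) = 2.53 × ((5.02)²/1.83 + 10.0 × -0.2419) = 2.53 × (13.77 + (-2.419)) = 2.53 × 11.35 = 28.72 N.

28.7 N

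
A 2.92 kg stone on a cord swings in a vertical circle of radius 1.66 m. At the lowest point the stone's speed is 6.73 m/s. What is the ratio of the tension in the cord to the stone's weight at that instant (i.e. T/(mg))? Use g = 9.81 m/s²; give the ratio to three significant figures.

3.78

At the bottom, T − mg = mv²/r, so T = m(v²/r + g) and T/(mg) = v²/(rg) + 1 = (6.73)²/(1.66 × 9.81) + 1 = 2.781 + 1 = 3.781.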